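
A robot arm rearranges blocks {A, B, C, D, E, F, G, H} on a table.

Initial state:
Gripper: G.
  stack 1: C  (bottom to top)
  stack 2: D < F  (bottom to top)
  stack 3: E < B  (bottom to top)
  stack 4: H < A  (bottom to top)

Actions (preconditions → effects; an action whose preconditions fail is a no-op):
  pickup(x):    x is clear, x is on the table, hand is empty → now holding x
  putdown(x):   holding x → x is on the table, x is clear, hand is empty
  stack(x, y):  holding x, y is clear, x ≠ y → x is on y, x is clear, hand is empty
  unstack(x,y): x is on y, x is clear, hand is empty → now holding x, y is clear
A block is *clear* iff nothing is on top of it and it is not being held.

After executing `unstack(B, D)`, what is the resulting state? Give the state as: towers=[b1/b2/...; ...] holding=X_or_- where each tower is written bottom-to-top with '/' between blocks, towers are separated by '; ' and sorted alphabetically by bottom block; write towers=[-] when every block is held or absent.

towers=[C; D/F; E/B; H/A] holding=G

before: towers=[C; D/F; E/B; H/A] holding=G
pre[unstack(B, D)]: on(B,D) ✗, clear(B) ✓, handempty ✗
on(B,D), handempty unmet → unstack(B, D) is a no-op
after:  towers=[C; D/F; E/B; H/A] holding=G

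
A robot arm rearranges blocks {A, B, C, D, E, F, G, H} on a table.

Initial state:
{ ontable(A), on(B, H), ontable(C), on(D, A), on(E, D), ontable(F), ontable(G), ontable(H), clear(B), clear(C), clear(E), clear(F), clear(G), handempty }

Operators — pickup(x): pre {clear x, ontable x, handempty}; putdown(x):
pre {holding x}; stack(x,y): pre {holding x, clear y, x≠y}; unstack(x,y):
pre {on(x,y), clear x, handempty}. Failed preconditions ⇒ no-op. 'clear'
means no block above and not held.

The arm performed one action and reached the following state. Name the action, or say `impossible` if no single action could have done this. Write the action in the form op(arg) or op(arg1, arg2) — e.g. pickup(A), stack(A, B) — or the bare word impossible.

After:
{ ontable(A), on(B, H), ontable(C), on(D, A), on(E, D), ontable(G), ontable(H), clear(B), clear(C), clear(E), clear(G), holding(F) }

pickup(F)

target: towers=[A/D/E; C; G; H/B] holding=F
         pickup(G) → towers=[A/D/E; C; F; H/B] holding=G
     unstack(E, D) → towers=[A/D; C; F; G; H/B] holding=E
     unstack(B, H) → towers=[A/D/E; C; F; G; H] holding=B
         pickup(F) → towers=[A/D/E; C; G; H/B] holding=F  ← match
         pickup(C) → towers=[A/D/E; F; G; H/B] holding=C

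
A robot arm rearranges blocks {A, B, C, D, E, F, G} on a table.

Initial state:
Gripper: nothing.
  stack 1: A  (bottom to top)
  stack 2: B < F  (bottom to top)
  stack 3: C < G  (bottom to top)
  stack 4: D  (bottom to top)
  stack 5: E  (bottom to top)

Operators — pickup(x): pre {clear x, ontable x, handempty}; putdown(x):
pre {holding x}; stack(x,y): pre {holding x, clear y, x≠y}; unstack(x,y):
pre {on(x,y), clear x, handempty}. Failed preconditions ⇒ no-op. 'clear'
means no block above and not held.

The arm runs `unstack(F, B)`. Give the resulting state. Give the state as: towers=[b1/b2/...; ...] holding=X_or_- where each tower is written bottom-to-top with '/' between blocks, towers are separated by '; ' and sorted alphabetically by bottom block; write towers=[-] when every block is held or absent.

before: towers=[A; B/F; C/G; D; E] holding=-
pre[unstack(F, B)]: on(F,B) ✓, clear(F) ✓, handempty ✓
all met → apply unstack(F, B)
after:  towers=[A; B; C/G; D; E] holding=F

towers=[A; B; C/G; D; E] holding=F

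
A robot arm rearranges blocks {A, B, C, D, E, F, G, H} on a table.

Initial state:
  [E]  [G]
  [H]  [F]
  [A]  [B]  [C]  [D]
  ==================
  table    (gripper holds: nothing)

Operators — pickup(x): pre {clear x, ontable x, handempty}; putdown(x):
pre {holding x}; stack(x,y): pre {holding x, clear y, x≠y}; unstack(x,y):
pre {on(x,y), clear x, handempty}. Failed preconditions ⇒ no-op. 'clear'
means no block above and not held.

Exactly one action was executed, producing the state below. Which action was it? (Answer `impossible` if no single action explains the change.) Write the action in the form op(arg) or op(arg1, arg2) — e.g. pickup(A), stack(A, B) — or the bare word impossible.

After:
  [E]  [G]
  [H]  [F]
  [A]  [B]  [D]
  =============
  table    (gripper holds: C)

pickup(C)

target: towers=[A/H/E; B/F/G; D] holding=C
     unstack(G, F) → towers=[A/H/E; B/F; C; D] holding=G
     unstack(E, H) → towers=[A/H; B/F/G; C; D] holding=E
         pickup(D) → towers=[A/H/E; B/F/G; C] holding=D
         pickup(C) → towers=[A/H/E; B/F/G; D] holding=C  ← match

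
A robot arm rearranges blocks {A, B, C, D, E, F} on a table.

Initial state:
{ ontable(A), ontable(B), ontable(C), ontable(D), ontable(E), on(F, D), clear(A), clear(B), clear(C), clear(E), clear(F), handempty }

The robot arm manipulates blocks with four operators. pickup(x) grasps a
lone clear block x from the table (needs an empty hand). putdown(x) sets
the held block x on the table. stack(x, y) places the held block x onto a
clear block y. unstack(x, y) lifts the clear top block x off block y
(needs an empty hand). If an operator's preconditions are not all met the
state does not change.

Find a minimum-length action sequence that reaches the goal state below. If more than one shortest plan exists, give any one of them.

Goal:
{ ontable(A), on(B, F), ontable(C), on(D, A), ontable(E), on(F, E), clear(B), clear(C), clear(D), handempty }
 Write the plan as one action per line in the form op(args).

unstack(F, D)
stack(F, E)
pickup(B)
stack(B, F)
pickup(D)
stack(D, A)

step 1 (unstack(F, D)): towers=[A; B; C; D; E] holding=F
step 2 (stack(F, E)): towers=[A; B; C; D; E/F] holding=-
step 3 (pickup(B)): towers=[A; C; D; E/F] holding=B
step 4 (stack(B, F)): towers=[A; C; D; E/F/B] holding=-
step 5 (pickup(D)): towers=[A; C; E/F/B] holding=D
step 6 (stack(D, A)): towers=[A/D; C; E/F/B] holding=-
goal check: towers=[A/D; C; E/F/B] holding=- — reached (length 6, optimal by BFS)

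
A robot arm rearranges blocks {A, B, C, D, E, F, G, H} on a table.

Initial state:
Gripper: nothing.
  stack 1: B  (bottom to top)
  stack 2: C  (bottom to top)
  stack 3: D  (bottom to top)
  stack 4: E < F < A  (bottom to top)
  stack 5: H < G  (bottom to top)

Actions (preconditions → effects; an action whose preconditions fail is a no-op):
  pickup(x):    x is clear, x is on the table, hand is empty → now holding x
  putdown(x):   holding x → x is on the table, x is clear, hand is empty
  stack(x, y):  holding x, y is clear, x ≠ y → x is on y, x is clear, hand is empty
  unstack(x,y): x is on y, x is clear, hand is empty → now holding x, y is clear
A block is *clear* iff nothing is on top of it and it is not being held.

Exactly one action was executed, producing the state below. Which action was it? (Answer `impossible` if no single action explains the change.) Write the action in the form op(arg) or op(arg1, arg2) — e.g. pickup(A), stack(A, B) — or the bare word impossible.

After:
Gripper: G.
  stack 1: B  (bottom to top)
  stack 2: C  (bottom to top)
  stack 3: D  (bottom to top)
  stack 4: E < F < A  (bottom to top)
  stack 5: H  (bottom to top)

target: towers=[B; C; D; E/F/A; H] holding=G
     unstack(G, H) → towers=[B; C; D; E/F/A; H] holding=G  ← match
     unstack(A, F) → towers=[B; C; D; E/F; H/G] holding=A
         pickup(B) → towers=[C; D; E/F/A; H/G] holding=B
         pickup(D) → towers=[B; C; E/F/A; H/G] holding=D
         pickup(C) → towers=[B; D; E/F/A; H/G] holding=C

unstack(G, H)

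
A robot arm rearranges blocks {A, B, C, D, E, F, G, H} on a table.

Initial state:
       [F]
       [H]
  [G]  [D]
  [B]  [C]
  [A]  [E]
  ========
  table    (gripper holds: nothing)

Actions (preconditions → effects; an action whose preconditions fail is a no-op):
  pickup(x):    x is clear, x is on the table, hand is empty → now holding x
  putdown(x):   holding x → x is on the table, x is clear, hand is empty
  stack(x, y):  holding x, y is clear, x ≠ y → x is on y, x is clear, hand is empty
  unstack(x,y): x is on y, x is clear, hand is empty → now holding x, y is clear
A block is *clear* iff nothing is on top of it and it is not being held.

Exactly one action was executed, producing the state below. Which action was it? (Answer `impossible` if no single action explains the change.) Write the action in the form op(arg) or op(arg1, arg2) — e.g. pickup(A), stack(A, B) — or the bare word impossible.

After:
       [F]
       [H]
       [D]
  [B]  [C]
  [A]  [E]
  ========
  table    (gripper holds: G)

target: towers=[A/B; E/C/D/H/F] holding=G
     unstack(G, B) → towers=[A/B; E/C/D/H/F] holding=G  ← match
     unstack(F, H) → towers=[A/B/G; E/C/D/H] holding=F

unstack(G, B)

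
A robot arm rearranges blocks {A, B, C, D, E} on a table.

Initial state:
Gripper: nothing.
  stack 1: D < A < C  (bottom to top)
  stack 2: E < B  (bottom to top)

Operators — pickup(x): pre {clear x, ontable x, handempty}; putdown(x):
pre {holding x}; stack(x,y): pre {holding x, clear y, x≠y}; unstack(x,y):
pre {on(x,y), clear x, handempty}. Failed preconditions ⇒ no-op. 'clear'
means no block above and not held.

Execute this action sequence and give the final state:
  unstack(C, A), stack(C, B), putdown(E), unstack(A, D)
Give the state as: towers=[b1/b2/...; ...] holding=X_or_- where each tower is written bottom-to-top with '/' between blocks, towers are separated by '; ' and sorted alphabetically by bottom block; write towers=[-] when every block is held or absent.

step 1 (unstack(C, A)): towers=[D/A; E/B] holding=C
step 2 (stack(C, B)): towers=[D/A; E/B/C] holding=-
step 3 (putdown(E)) [no-op]: towers=[D/A; E/B/C] holding=-
step 4 (unstack(A, D)): towers=[D; E/B/C] holding=A

towers=[D; E/B/C] holding=A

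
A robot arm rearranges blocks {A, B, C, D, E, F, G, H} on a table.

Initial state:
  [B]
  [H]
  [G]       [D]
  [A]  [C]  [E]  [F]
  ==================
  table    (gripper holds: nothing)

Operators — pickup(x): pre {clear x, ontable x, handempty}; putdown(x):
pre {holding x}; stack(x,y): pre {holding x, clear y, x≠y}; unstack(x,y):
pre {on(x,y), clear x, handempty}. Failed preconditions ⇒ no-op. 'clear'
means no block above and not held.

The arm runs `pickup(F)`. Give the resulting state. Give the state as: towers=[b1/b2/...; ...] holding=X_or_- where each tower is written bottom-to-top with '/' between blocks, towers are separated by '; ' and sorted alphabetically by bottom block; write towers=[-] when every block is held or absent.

towers=[A/G/H/B; C; E/D] holding=F

before: towers=[A/G/H/B; C; E/D; F] holding=-
pre[pickup(F)]: clear(F) yes, ontable(F) yes, handempty yes
all met → apply pickup(F)
after:  towers=[A/G/H/B; C; E/D] holding=F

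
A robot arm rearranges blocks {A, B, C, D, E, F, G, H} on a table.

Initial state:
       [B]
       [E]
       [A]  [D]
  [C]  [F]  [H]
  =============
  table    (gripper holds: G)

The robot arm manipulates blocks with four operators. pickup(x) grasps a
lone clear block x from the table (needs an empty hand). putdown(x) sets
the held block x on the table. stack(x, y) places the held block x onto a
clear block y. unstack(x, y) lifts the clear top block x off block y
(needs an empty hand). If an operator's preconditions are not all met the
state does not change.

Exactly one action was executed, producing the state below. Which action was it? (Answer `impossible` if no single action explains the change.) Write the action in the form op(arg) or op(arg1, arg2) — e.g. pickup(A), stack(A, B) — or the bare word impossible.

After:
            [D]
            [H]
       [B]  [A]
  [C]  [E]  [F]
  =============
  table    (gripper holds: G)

impossible

target: towers=[C; E/B; F/A/H/D] holding=G
        putdown(G) → towers=[C; F/A/E/B; G; H/D] holding=-
       stack(G, B) → towers=[C; F/A/E/B/G; H/D] holding=-
       stack(G, D) → towers=[C; F/A/E/B; H/D/G] holding=-
       stack(G, C) → towers=[C/G; F/A/E/B; H/D] holding=-
none of the 4 applicable actions match → impossible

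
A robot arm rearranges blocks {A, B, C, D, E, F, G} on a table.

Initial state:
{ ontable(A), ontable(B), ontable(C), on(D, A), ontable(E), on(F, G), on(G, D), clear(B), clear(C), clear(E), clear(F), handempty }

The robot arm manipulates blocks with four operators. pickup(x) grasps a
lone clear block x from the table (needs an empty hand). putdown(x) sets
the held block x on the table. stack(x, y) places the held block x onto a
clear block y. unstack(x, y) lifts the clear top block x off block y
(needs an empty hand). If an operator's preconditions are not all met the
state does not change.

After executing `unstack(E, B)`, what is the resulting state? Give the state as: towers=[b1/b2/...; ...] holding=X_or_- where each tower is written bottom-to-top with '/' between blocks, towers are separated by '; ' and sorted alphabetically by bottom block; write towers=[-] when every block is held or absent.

before: towers=[A/D/G/F; B; C; E] holding=-
pre[unstack(E, B)]: on(E,B) fail, clear(E) ok, handempty ok
on(E,B) unmet → unstack(E, B) is a no-op
after:  towers=[A/D/G/F; B; C; E] holding=-

towers=[A/D/G/F; B; C; E] holding=-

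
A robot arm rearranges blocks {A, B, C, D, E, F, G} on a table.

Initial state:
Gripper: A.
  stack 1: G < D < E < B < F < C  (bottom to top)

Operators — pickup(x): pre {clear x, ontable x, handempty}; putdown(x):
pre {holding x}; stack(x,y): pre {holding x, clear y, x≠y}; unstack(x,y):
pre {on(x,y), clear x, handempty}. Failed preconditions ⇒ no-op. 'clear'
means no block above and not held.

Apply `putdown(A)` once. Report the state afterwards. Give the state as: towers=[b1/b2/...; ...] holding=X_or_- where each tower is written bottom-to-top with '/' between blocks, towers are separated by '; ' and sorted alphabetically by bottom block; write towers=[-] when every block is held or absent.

before: towers=[G/D/E/B/F/C] holding=A
pre[putdown(A)]: holding(A) ok
all met → apply putdown(A)
after:  towers=[A; G/D/E/B/F/C] holding=-

towers=[A; G/D/E/B/F/C] holding=-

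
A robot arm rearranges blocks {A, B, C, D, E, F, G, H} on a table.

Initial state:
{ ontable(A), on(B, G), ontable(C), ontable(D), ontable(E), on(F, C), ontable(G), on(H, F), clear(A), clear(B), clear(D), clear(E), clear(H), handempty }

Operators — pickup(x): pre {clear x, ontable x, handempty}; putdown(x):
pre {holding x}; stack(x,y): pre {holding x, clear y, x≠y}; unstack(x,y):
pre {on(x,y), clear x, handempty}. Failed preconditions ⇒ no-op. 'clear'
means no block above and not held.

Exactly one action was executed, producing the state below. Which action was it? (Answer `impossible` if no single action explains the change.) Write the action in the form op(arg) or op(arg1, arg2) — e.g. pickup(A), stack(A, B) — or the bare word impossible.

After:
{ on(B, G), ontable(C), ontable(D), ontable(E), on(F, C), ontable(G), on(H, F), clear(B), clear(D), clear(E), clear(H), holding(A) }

pickup(A)

target: towers=[C/F/H; D; E; G/B] holding=A
         pickup(A) → towers=[C/F/H; D; E; G/B] holding=A  ← match
         pickup(E) → towers=[A; C/F/H; D; G/B] holding=E
     unstack(H, F) → towers=[A; C/F; D; E; G/B] holding=H
     unstack(B, G) → towers=[A; C/F/H; D; E; G] holding=B
         pickup(D) → towers=[A; C/F/H; E; G/B] holding=D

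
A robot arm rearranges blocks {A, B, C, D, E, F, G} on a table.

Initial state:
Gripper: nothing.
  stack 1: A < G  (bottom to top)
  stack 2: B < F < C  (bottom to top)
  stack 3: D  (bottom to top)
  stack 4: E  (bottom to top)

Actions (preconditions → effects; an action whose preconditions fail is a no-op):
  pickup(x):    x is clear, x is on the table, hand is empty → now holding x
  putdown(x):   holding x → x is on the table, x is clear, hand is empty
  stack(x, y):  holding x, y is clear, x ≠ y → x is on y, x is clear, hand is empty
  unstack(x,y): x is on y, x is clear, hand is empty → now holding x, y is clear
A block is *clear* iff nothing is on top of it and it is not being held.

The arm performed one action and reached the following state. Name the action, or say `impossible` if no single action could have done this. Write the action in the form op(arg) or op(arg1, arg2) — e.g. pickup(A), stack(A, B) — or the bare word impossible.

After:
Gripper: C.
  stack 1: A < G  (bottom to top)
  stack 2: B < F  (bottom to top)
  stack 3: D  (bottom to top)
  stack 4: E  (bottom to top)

unstack(C, F)

target: towers=[A/G; B/F; D; E] holding=C
     unstack(G, A) → towers=[A; B/F/C; D; E] holding=G
         pickup(D) → towers=[A/G; B/F/C; E] holding=D
         pickup(E) → towers=[A/G; B/F/C; D] holding=E
     unstack(C, F) → towers=[A/G; B/F; D; E] holding=C  ← match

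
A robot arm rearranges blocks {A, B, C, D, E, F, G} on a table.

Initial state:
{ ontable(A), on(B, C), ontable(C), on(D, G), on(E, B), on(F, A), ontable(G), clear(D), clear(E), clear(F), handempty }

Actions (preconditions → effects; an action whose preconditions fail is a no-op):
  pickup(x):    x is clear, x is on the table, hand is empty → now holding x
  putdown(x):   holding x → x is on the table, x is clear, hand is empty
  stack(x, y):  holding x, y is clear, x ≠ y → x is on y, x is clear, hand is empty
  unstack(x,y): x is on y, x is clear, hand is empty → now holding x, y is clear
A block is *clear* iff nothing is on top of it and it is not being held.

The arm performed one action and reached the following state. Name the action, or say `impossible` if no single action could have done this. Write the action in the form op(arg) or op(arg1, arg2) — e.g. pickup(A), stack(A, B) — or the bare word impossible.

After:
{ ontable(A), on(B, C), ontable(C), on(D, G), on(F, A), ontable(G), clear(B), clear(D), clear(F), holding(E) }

unstack(E, B)

target: towers=[A/F; C/B; G/D] holding=E
     unstack(F, A) → towers=[A; C/B/E; G/D] holding=F
     unstack(D, G) → towers=[A/F; C/B/E; G] holding=D
     unstack(E, B) → towers=[A/F; C/B; G/D] holding=E  ← match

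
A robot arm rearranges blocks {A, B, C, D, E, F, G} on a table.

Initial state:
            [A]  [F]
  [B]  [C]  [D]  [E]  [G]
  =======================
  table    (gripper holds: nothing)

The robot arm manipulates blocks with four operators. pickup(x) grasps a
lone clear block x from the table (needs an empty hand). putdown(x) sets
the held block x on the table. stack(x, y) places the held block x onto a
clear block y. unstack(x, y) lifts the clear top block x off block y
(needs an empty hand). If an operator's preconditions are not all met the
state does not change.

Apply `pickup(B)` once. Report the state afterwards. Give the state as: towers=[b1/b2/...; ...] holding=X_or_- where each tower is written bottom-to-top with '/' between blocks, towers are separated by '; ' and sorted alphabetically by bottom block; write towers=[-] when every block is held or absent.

towers=[C; D/A; E/F; G] holding=B

before: towers=[B; C; D/A; E/F; G] holding=-
pre[pickup(B)]: clear(B) yes, ontable(B) yes, handempty yes
all met → apply pickup(B)
after:  towers=[C; D/A; E/F; G] holding=B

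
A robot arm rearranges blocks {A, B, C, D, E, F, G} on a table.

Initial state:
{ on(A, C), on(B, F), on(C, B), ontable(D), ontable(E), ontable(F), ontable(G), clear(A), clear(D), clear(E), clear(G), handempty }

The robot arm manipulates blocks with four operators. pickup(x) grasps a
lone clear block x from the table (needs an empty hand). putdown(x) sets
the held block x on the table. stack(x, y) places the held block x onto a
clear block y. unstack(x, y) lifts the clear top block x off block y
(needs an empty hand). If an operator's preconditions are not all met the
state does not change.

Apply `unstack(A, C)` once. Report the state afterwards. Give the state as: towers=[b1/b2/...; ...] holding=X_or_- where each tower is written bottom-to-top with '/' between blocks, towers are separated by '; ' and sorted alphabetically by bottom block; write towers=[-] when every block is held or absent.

towers=[D; E; F/B/C; G] holding=A

before: towers=[D; E; F/B/C/A; G] holding=-
pre[unstack(A, C)]: on(A,C) ✓, clear(A) ✓, handempty ✓
all met → apply unstack(A, C)
after:  towers=[D; E; F/B/C; G] holding=A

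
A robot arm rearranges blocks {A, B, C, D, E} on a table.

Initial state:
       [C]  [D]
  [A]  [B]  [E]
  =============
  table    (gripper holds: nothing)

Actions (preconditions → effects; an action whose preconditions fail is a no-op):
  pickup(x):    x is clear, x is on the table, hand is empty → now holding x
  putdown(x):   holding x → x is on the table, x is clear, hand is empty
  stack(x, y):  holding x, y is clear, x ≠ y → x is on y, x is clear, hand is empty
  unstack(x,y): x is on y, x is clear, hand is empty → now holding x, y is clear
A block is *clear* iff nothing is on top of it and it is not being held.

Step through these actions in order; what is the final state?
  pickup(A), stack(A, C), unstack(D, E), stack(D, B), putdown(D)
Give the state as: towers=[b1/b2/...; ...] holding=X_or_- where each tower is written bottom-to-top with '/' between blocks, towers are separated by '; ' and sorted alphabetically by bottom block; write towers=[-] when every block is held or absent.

towers=[B/C/A; D; E] holding=-

step 1 (pickup(A)): towers=[B/C; E/D] holding=A
step 2 (stack(A, C)): towers=[B/C/A; E/D] holding=-
step 3 (unstack(D, E)): towers=[B/C/A; E] holding=D
step 4 (stack(D, B)) [no-op]: towers=[B/C/A; E] holding=D
step 5 (putdown(D)): towers=[B/C/A; D; E] holding=-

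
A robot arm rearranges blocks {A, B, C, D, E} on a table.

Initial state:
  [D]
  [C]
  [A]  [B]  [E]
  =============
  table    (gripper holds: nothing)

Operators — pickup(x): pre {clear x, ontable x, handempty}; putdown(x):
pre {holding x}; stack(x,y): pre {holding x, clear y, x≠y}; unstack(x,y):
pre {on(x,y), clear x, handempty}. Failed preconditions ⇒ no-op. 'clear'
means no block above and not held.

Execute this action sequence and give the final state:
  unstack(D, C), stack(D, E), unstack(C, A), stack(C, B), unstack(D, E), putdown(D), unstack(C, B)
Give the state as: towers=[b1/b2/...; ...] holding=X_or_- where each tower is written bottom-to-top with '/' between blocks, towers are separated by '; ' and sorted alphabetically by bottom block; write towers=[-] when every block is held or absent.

towers=[A; B; D; E] holding=C

step 1 (unstack(D, C)): towers=[A/C; B; E] holding=D
step 2 (stack(D, E)): towers=[A/C; B; E/D] holding=-
step 3 (unstack(C, A)): towers=[A; B; E/D] holding=C
step 4 (stack(C, B)): towers=[A; B/C; E/D] holding=-
step 5 (unstack(D, E)): towers=[A; B/C; E] holding=D
step 6 (putdown(D)): towers=[A; B/C; D; E] holding=-
step 7 (unstack(C, B)): towers=[A; B; D; E] holding=C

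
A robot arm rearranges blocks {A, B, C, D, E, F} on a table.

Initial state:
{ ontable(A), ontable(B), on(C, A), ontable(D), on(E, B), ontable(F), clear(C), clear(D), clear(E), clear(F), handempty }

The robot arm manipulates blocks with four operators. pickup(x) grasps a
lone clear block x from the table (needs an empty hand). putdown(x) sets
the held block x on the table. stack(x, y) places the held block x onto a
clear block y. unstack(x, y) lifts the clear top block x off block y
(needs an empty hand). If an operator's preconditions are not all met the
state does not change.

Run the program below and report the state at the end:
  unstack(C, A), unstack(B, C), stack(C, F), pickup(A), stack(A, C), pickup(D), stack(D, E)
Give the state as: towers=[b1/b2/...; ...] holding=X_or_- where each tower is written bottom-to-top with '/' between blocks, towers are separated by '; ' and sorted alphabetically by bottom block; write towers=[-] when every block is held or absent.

towers=[B/E/D; F/C/A] holding=-

step 1 (unstack(C, A)): towers=[A; B/E; D; F] holding=C
step 2 (unstack(B, C)) [no-op]: towers=[A; B/E; D; F] holding=C
step 3 (stack(C, F)): towers=[A; B/E; D; F/C] holding=-
step 4 (pickup(A)): towers=[B/E; D; F/C] holding=A
step 5 (stack(A, C)): towers=[B/E; D; F/C/A] holding=-
step 6 (pickup(D)): towers=[B/E; F/C/A] holding=D
step 7 (stack(D, E)): towers=[B/E/D; F/C/A] holding=-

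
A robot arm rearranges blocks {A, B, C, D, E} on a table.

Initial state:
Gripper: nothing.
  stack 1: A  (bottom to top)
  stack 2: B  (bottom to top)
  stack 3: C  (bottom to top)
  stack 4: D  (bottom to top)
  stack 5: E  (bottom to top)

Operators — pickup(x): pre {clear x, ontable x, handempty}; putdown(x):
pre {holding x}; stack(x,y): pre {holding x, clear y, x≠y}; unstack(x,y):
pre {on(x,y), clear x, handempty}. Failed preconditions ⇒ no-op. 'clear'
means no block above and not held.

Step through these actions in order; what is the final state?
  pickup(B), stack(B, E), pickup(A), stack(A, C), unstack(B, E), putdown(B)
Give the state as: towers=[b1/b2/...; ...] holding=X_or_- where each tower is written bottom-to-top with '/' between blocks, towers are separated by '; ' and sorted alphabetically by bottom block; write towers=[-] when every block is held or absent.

step 1 (pickup(B)): towers=[A; C; D; E] holding=B
step 2 (stack(B, E)): towers=[A; C; D; E/B] holding=-
step 3 (pickup(A)): towers=[C; D; E/B] holding=A
step 4 (stack(A, C)): towers=[C/A; D; E/B] holding=-
step 5 (unstack(B, E)): towers=[C/A; D; E] holding=B
step 6 (putdown(B)): towers=[B; C/A; D; E] holding=-

towers=[B; C/A; D; E] holding=-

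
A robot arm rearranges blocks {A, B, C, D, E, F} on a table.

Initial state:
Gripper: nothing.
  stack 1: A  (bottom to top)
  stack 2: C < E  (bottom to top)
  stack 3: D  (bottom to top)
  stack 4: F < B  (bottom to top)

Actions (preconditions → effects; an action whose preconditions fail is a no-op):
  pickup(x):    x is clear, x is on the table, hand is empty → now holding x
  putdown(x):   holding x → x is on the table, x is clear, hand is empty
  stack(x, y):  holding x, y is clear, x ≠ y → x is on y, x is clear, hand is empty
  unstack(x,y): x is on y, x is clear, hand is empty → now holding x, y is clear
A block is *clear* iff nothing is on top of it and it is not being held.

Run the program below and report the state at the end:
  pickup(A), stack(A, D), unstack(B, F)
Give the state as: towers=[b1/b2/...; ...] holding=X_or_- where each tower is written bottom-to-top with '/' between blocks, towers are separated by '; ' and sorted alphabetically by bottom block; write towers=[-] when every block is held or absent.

step 1 (pickup(A)): towers=[C/E; D; F/B] holding=A
step 2 (stack(A, D)): towers=[C/E; D/A; F/B] holding=-
step 3 (unstack(B, F)): towers=[C/E; D/A; F] holding=B

towers=[C/E; D/A; F] holding=B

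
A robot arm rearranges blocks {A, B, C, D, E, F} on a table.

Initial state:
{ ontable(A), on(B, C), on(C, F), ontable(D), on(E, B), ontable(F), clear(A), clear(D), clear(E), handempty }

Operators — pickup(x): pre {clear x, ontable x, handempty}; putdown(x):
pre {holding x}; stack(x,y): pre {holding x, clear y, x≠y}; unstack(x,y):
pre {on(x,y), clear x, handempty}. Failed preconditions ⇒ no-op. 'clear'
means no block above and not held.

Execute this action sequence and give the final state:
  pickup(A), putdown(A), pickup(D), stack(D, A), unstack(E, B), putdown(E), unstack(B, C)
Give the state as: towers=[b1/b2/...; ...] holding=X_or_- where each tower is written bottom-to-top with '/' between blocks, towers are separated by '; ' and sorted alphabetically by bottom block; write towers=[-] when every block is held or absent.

towers=[A/D; E; F/C] holding=B

step 1 (pickup(A)): towers=[D; F/C/B/E] holding=A
step 2 (putdown(A)): towers=[A; D; F/C/B/E] holding=-
step 3 (pickup(D)): towers=[A; F/C/B/E] holding=D
step 4 (stack(D, A)): towers=[A/D; F/C/B/E] holding=-
step 5 (unstack(E, B)): towers=[A/D; F/C/B] holding=E
step 6 (putdown(E)): towers=[A/D; E; F/C/B] holding=-
step 7 (unstack(B, C)): towers=[A/D; E; F/C] holding=B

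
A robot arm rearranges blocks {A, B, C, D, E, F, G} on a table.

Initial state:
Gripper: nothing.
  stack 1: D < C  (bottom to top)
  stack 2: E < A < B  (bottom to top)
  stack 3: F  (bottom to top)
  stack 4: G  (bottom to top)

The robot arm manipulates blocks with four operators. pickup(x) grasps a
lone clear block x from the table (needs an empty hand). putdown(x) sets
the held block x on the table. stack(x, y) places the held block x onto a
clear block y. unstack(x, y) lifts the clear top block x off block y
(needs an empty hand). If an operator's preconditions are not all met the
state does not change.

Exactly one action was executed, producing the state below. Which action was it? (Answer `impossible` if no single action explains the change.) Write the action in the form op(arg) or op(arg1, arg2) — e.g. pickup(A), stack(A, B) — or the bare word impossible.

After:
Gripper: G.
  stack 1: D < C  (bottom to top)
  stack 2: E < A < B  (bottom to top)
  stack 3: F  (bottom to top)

target: towers=[D/C; E/A/B; F] holding=G
     unstack(B, A) → towers=[D/C; E/A; F; G] holding=B
         pickup(F) → towers=[D/C; E/A/B; G] holding=F
         pickup(G) → towers=[D/C; E/A/B; F] holding=G  ← match
     unstack(C, D) → towers=[D; E/A/B; F; G] holding=C

pickup(G)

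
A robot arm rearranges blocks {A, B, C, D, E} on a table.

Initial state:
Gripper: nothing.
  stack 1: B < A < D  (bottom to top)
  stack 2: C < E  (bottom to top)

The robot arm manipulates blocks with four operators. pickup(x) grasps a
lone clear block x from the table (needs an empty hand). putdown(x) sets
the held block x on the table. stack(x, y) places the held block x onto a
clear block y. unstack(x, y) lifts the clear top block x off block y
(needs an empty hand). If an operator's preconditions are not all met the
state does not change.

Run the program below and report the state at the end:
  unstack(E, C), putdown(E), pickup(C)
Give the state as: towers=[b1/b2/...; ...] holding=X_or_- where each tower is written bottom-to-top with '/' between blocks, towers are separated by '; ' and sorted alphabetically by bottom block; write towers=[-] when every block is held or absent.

towers=[B/A/D; E] holding=C

step 1 (unstack(E, C)): towers=[B/A/D; C] holding=E
step 2 (putdown(E)): towers=[B/A/D; C; E] holding=-
step 3 (pickup(C)): towers=[B/A/D; E] holding=C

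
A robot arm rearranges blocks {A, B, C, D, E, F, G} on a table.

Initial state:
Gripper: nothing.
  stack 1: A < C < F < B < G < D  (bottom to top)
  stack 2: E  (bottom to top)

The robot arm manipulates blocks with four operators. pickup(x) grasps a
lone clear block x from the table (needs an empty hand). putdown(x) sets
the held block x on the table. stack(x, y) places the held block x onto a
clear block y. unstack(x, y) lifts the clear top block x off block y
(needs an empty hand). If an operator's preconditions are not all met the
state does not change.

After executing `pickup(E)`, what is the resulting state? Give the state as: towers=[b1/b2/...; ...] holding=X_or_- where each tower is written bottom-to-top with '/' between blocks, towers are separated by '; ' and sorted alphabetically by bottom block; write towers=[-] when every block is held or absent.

before: towers=[A/C/F/B/G/D; E] holding=-
pre[pickup(E)]: clear(E) ✓, ontable(E) ✓, handempty ✓
all met → apply pickup(E)
after:  towers=[A/C/F/B/G/D] holding=E

towers=[A/C/F/B/G/D] holding=E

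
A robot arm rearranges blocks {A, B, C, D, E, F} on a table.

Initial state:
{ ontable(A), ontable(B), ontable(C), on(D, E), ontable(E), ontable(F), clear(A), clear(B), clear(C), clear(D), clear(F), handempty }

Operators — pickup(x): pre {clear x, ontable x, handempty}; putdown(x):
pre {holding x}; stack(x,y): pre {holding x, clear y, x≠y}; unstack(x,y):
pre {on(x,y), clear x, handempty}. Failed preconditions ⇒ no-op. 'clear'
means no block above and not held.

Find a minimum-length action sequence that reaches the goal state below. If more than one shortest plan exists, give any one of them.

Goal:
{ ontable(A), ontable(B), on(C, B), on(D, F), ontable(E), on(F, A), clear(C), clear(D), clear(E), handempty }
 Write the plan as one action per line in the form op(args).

step 1 (pickup(F)): towers=[A; B; C; E/D] holding=F
step 2 (stack(F, A)): towers=[A/F; B; C; E/D] holding=-
step 3 (unstack(D, E)): towers=[A/F; B; C; E] holding=D
step 4 (stack(D, F)): towers=[A/F/D; B; C; E] holding=-
step 5 (pickup(C)): towers=[A/F/D; B; E] holding=C
step 6 (stack(C, B)): towers=[A/F/D; B/C; E] holding=-
goal check: towers=[A/F/D; B/C; E] holding=- — reached (length 6, optimal by BFS)

pickup(F)
stack(F, A)
unstack(D, E)
stack(D, F)
pickup(C)
stack(C, B)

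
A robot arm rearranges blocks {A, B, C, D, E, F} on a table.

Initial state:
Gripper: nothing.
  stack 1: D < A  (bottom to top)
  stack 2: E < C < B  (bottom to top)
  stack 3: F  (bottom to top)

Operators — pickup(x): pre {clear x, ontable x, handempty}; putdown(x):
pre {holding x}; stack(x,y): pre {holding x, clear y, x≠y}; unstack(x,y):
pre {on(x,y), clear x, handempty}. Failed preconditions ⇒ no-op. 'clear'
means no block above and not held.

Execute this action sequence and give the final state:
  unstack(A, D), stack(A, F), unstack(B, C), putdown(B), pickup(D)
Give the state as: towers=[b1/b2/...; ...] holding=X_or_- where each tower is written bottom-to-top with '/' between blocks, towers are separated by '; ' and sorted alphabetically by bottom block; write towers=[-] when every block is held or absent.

towers=[B; E/C; F/A] holding=D

step 1 (unstack(A, D)): towers=[D; E/C/B; F] holding=A
step 2 (stack(A, F)): towers=[D; E/C/B; F/A] holding=-
step 3 (unstack(B, C)): towers=[D; E/C; F/A] holding=B
step 4 (putdown(B)): towers=[B; D; E/C; F/A] holding=-
step 5 (pickup(D)): towers=[B; E/C; F/A] holding=D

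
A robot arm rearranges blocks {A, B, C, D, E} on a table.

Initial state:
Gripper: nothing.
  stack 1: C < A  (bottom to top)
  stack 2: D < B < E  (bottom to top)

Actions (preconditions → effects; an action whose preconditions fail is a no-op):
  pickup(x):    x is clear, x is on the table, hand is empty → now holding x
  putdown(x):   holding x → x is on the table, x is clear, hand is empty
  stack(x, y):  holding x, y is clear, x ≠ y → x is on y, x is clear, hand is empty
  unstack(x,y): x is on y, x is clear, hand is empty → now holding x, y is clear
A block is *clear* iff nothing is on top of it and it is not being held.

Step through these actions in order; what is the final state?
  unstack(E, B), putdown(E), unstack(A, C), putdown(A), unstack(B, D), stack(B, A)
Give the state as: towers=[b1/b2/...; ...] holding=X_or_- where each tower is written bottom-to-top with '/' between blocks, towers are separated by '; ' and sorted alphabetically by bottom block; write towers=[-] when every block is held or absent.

towers=[A/B; C; D; E] holding=-

step 1 (unstack(E, B)): towers=[C/A; D/B] holding=E
step 2 (putdown(E)): towers=[C/A; D/B; E] holding=-
step 3 (unstack(A, C)): towers=[C; D/B; E] holding=A
step 4 (putdown(A)): towers=[A; C; D/B; E] holding=-
step 5 (unstack(B, D)): towers=[A; C; D; E] holding=B
step 6 (stack(B, A)): towers=[A/B; C; D; E] holding=-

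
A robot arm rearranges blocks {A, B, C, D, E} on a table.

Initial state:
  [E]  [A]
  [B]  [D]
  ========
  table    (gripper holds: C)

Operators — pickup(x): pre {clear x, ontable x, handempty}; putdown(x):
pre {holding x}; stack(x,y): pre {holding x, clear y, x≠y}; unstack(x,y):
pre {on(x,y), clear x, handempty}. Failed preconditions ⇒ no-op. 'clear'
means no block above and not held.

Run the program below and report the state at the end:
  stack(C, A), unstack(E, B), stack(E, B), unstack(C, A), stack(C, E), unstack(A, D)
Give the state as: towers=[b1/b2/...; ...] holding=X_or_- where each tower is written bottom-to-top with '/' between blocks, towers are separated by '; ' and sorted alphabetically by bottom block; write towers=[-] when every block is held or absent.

towers=[B/E/C; D] holding=A

step 1 (stack(C, A)): towers=[B/E; D/A/C] holding=-
step 2 (unstack(E, B)): towers=[B; D/A/C] holding=E
step 3 (stack(E, B)): towers=[B/E; D/A/C] holding=-
step 4 (unstack(C, A)): towers=[B/E; D/A] holding=C
step 5 (stack(C, E)): towers=[B/E/C; D/A] holding=-
step 6 (unstack(A, D)): towers=[B/E/C; D] holding=A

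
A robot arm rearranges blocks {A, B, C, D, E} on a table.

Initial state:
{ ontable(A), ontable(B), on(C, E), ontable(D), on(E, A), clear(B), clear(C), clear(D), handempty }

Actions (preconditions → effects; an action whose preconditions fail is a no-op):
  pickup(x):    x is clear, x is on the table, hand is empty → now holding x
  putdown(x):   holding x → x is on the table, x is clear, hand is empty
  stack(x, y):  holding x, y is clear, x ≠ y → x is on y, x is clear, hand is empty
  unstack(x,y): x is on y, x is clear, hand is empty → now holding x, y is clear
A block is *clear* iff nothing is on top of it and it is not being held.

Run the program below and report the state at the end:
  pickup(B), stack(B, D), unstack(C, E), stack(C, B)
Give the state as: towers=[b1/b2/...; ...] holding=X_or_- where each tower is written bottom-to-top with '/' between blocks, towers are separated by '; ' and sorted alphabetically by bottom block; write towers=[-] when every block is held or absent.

step 1 (pickup(B)): towers=[A/E/C; D] holding=B
step 2 (stack(B, D)): towers=[A/E/C; D/B] holding=-
step 3 (unstack(C, E)): towers=[A/E; D/B] holding=C
step 4 (stack(C, B)): towers=[A/E; D/B/C] holding=-

towers=[A/E; D/B/C] holding=-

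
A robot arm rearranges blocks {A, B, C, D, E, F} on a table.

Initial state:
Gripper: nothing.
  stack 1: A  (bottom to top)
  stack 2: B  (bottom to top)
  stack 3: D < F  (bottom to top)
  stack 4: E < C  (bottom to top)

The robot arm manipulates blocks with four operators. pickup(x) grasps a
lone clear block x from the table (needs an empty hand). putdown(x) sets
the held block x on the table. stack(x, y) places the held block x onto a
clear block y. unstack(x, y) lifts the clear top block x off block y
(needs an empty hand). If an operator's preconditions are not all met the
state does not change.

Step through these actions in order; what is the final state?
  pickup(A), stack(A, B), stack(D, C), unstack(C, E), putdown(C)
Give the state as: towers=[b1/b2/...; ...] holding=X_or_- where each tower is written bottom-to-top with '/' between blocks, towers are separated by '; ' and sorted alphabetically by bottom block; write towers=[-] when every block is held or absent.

towers=[B/A; C; D/F; E] holding=-

step 1 (pickup(A)): towers=[B; D/F; E/C] holding=A
step 2 (stack(A, B)): towers=[B/A; D/F; E/C] holding=-
step 3 (stack(D, C)) [no-op]: towers=[B/A; D/F; E/C] holding=-
step 4 (unstack(C, E)): towers=[B/A; D/F; E] holding=C
step 5 (putdown(C)): towers=[B/A; C; D/F; E] holding=-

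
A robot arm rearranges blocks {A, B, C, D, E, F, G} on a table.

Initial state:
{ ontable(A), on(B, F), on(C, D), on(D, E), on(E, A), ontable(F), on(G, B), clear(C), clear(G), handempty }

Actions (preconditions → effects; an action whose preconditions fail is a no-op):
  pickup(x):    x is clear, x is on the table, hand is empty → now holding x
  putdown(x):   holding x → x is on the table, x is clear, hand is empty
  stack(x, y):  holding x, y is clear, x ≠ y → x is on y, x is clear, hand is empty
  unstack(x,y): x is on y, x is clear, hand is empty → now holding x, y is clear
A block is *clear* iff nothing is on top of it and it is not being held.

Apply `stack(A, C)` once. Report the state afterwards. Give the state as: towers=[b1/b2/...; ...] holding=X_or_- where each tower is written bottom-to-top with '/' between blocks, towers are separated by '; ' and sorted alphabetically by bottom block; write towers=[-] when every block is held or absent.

before: towers=[A/E/D/C; F/B/G] holding=-
pre[stack(A, C)]: holding(A) ✗, clear(C) ✓, A≠C ✓
holding(A) unmet → stack(A, C) is a no-op
after:  towers=[A/E/D/C; F/B/G] holding=-

towers=[A/E/D/C; F/B/G] holding=-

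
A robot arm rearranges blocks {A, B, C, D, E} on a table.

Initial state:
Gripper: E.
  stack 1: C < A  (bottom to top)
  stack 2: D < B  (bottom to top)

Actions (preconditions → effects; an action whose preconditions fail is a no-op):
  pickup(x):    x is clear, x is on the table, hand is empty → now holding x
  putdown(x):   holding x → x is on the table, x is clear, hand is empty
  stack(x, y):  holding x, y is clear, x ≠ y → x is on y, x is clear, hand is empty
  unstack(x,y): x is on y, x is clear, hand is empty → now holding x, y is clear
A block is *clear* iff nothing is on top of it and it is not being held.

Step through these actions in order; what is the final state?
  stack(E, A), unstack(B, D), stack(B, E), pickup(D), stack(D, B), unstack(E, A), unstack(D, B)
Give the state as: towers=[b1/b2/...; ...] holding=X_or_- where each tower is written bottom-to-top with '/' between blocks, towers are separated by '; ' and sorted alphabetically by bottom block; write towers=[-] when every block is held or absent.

step 1 (stack(E, A)): towers=[C/A/E; D/B] holding=-
step 2 (unstack(B, D)): towers=[C/A/E; D] holding=B
step 3 (stack(B, E)): towers=[C/A/E/B; D] holding=-
step 4 (pickup(D)): towers=[C/A/E/B] holding=D
step 5 (stack(D, B)): towers=[C/A/E/B/D] holding=-
step 6 (unstack(E, A)) [no-op]: towers=[C/A/E/B/D] holding=-
step 7 (unstack(D, B)): towers=[C/A/E/B] holding=D

towers=[C/A/E/B] holding=D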